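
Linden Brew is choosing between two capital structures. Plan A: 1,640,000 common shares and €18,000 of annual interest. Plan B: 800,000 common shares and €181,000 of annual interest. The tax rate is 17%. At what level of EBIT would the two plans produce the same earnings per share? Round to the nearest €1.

Set EPS_A = EPS_B: (EBIT − €18,000)(1 − 0.17) ÷ 1,640,000 = (EBIT − €181,000)(1 − 0.17) ÷ 800,000.
Cancelling (1 − t) and cross-multiplying: 800,000·(EBIT − 18,000) = 1,640,000·(EBIT − 181,000).
EBIT × (1,640,000 − 800,000) = 181,000 × 1,640,000 − 18,000 × 800,000 = 282,440,000,000, so EBIT = 282,440,000,000 ÷ 840,000 = 336,238.10.

€336,238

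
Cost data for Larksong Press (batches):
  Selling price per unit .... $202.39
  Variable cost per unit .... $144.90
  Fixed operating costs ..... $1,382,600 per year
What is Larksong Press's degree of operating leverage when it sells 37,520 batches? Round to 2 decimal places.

2.79

Contribution at this volume is 37,520 × $57.49 = $2,157,024.80.
Operating income = contribution − fixed costs = $2,157,024.80 − $1,382,600 = $774,424.80.
DOL = contribution ÷ EBIT = $2,157,024.80 ÷ $774,424.80 = 2.7853.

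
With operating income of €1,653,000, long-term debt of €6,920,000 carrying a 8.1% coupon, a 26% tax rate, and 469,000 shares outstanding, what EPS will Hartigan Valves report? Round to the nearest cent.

Interest = €560,520.00, so EBT = €1,653,000 − €560,520.00 = €1,092,480.00.
After tax at 26%: net income = €1,092,480.00 × 0.74 = €808,435.20.
EPS = €808,435.20 ÷ 469,000 = €1.72.

€1.72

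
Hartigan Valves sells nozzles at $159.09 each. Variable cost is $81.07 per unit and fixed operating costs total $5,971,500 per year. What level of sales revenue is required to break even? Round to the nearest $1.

$12,176,441

Contribution margin per unit = $159.09 − $81.07 = $78.02, a CM ratio of $78.02 ÷ $159.09 = 0.4904.
Break-even revenue = fixed costs × price ÷ CM = $5,971,500 × $159.09 ÷ $78.02 = $12,176,441.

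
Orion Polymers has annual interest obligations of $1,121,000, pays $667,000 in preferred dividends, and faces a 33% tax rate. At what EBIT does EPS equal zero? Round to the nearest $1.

Preferred dividends are paid after tax, so their pre-tax equivalent is $667,000 ÷ (1 − 0.33) = $995,522.39.
EPS = 0 when EBIT covers interest plus the pre-tax preferred burden: $1,121,000 + $995,522.39 = $2,116,522.39.

$2,116,522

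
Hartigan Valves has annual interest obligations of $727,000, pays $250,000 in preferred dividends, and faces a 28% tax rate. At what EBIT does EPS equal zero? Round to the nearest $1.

$1,074,222

Preferred dividends are paid after tax, so their pre-tax equivalent is $250,000 ÷ (1 − 0.28) = $347,222.22.
EPS = 0 when EBIT covers interest plus the pre-tax preferred burden: $727,000 + $347,222.22 = $1,074,222.22.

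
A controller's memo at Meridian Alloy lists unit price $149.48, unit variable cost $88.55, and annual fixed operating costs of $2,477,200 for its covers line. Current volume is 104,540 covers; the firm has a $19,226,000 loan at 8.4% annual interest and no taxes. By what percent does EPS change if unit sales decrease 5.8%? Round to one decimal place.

-16.2%

At 104,540 units, contribution = 104,540 × $60.93 = $6,369,622.20.
Subtracting fixed costs: EBIT = $6,369,622.20 − $2,477,200 = $3,892,422.20.
Interest = $1,614,984.00, so EBIT − I = $2,277,438.20.
Degree of combined leverage = contribution ÷ (EBIT − I) = $6,369,622.20 ÷ $2,277,438.20 = 2.7968.
%ΔEPS = DCL × %ΔSales = 2.7968 × -5.8% = -16.2%.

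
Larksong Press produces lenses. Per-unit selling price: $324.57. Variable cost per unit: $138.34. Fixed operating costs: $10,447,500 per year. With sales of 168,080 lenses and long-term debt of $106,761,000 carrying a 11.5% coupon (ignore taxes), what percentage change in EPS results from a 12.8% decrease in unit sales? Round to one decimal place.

Total contribution margin = 168,080 × $186.23 = $31,301,538.40.
Operating income = contribution − fixed costs = $31,301,538.40 − $10,447,500 = $20,854,038.40.
After interest of $12,277,515.00, pre-tax earnings = $8,576,523.40.
Degree of combined leverage = contribution ÷ (EBIT − I) = $31,301,538.40 ÷ $8,576,523.40 = 3.6497.
%ΔEPS = DCL × %ΔSales = 3.6497 × -12.8% = -46.7%.

-46.7%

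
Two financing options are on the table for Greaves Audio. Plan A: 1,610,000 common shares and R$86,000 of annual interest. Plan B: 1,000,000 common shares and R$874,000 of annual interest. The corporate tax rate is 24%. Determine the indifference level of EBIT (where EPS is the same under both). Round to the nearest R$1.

R$2,165,803

At indifference, (EBIT − 86,000)(1 − t)/1,610,000 = (EBIT − 874,000)(1 − t)/1,000,000.
Cancelling (1 − t) and cross-multiplying: 1,000,000·(EBIT − 86,000) = 1,610,000·(EBIT − 874,000).
Solving, EBIT = (874,000·1,610,000 − 86,000·1,000,000) / (1,610,000 − 1,000,000) = 1,321,140,000,000 / 610,000 = 2,165,803.28.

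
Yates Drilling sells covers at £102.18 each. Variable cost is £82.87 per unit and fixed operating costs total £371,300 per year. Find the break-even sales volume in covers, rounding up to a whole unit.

19,229 covers

Unit CM = price − variable cost = £102.18 − £82.87 = £19.31.
Break-even Q = £371,300 / £19.31 = 19,228.38 → 19,229 covers.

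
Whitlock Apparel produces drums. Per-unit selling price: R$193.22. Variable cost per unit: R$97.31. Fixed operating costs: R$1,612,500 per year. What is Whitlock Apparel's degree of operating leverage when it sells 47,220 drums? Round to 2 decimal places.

Total contribution margin = 47,220 × R$95.91 = R$4,528,870.20.
Operating income = contribution − fixed costs = R$4,528,870.20 − R$1,612,500 = R$2,916,370.20.
Degree of operating leverage = R$4,528,870.20 / R$2,916,370.20 = 1.5529.

1.55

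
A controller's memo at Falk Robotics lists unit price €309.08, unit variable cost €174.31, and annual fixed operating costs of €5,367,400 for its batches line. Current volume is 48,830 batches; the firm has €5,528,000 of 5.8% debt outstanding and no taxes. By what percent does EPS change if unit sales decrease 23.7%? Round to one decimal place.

Contribution at this volume is 48,830 × €134.77 = €6,580,819.10.
Subtracting fixed costs: EBIT = €6,580,819.10 − €5,367,400 = €1,213,419.10.
Interest = €320,624.00, so EBIT − I = €892,795.10.
DCL = total CM / (EBIT − I) = €6,580,819.10 / €892,795.10 = 7.3710.
%ΔEPS = DCL × %ΔSales = 7.3710 × -23.7% = -174.7%.

-174.7%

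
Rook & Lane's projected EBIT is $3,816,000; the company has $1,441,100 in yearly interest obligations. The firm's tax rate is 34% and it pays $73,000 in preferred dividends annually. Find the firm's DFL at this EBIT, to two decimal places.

1.69

Interest = $1,441,100.00.
Pre-tax preferred-dividend burden = $73,000 ÷ (1 − 0.34) = $110,606.06.
DFL = EBIT ÷ [EBIT − I − D_p/(1−t)] = $3,816,000 ÷ [$3,816,000 − $1,441,100.00 − $110,606.06] = $3,816,000 ÷ $2,264,293.94 = 1.6853.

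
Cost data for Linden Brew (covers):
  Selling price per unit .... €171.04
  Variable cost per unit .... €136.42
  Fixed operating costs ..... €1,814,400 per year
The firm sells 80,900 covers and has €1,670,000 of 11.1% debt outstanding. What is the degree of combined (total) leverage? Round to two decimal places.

Total contribution margin = 80,900 × €34.62 = €2,800,758.00.
Operating income = contribution − fixed costs = €2,800,758.00 − €1,814,400 = €986,358.00. Interest = €185,370.00, so EBIT − I = €800,988.00.
DCL = contribution ÷ (EBIT − I) = €2,800,758.00 ÷ €800,988.00 = 3.4966.

3.50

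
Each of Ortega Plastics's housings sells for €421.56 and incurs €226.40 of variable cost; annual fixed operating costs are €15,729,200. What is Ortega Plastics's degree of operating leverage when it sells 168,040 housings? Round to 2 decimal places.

1.92

At 168,040 units, contribution = 168,040 × €195.16 = €32,794,686.40.
Subtracting fixed costs: EBIT = €32,794,686.40 − €15,729,200 = €17,065,486.40.
Degree of operating leverage = €32,794,686.40 / €17,065,486.40 = 1.9217.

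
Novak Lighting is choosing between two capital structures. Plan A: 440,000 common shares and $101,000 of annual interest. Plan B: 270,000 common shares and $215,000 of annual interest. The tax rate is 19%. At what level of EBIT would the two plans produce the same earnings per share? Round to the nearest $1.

At indifference, (EBIT − 101,000)(1 − t)/440,000 = (EBIT − 215,000)(1 − t)/270,000.
Cancelling (1 − t) and cross-multiplying: 270,000·(EBIT − 101,000) = 440,000·(EBIT − 215,000).
Solving, EBIT = (215,000·440,000 − 101,000·270,000) / (440,000 − 270,000) = 67,330,000,000 / 170,000 = 396,058.82.

$396,059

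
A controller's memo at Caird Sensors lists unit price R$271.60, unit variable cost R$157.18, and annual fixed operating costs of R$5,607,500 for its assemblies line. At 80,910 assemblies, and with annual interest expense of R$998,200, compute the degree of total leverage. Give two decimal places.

At 80,910 units, contribution = 80,910 × R$114.42 = R$9,257,722.20.
Operating income = contribution − fixed costs = R$9,257,722.20 − R$5,607,500 = R$3,650,222.20. Interest = R$998,200.00.
DOL = R$9,257,722.20 ÷ R$3,650,222.20 = 2.5362; DFL = R$3,650,222.20 ÷ R$2,652,022.20 = 1.3764.
Combined leverage = 2.5362 × 1.3764 = 3.4908.

3.49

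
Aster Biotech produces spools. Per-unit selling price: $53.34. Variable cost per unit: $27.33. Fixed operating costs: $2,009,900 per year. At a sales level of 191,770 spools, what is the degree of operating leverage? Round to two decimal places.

1.67

Total contribution margin = 191,770 × $26.01 = $4,987,937.70.
Operating income = contribution − fixed costs = $4,987,937.70 − $2,009,900 = $2,978,037.70.
So DOL = total CM / EBIT = $4,987,937.70 / $2,978,037.70 = 1.6749.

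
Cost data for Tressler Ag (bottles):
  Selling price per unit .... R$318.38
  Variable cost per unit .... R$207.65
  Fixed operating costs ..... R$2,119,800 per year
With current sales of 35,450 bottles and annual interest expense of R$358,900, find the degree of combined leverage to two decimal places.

2.71

At 35,450 units, contribution = 35,450 × R$110.73 = R$3,925,378.50.
Operating income = contribution − fixed costs = R$3,925,378.50 − R$2,119,800 = R$1,805,578.50. Interest = R$358,900.00.
DOL = R$3,925,378.50 ÷ R$1,805,578.50 = 2.1740; DFL = R$1,805,578.50 ÷ R$1,446,678.50 = 1.2481.
DCL = DOL × DFL = 2.1740 × 1.2481 = 2.7134.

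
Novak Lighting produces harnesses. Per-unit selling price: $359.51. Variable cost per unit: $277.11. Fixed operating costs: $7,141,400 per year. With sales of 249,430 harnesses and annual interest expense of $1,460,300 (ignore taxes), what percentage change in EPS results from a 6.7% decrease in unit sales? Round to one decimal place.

Contribution at this volume is 249,430 × $82.40 = $20,553,032.00.
EBIT = $20,553,032.00 − $7,141,400 = $13,411,632.00.
After interest of $1,460,300.00, pre-tax earnings = $11,951,332.00.
DCL = total CM / (EBIT − I) = $20,553,032.00 / $11,951,332.00 = 1.7197.
EPS therefore changes by 1.7197 × (-6.7%) = -11.5%.

-11.5%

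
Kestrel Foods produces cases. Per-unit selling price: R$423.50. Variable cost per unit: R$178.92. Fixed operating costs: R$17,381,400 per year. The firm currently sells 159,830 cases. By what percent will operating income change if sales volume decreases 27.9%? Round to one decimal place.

Contribution at this volume is 159,830 × R$244.58 = R$39,091,221.40.
Subtracting fixed costs: EBIT = R$39,091,221.40 − R$17,381,400 = R$21,709,821.40.
DOL = contribution ÷ EBIT = R$39,091,221.40 ÷ R$21,709,821.40 = 1.8006.
Operating income changes by 1.8006 × -27.9% = -50.2%.

-50.2%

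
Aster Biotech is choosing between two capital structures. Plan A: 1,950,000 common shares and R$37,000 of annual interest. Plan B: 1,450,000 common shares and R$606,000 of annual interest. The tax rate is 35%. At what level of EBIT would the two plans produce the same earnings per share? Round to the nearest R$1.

Set EPS_A = EPS_B: (EBIT − R$37,000)(1 − 0.35) ÷ 1,950,000 = (EBIT − R$606,000)(1 − 0.35) ÷ 1,450,000.
The (1 − t) factor cancels: (EBIT − 37,000) × 1,450,000 = (EBIT − 606,000) × 1,950,000.
Solving, EBIT = (606,000·1,950,000 − 37,000·1,450,000) / (1,950,000 − 1,450,000) = 1,128,050,000,000 / 500,000 = 2,256,100.00.

R$2,256,100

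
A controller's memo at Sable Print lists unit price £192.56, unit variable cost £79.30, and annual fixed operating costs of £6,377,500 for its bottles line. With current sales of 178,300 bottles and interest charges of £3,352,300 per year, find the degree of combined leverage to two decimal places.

1.93

Total contribution margin = 178,300 × £113.26 = £20,194,258.00.
EBIT = £20,194,258.00 − £6,377,500 = £13,816,758.00. Interest = £3,352,300.00, so EBIT − I = £10,464,458.00.
Degree of total leverage = total CM / (EBIT − interest) = £20,194,258.00 / £10,464,458.00 = 1.9298.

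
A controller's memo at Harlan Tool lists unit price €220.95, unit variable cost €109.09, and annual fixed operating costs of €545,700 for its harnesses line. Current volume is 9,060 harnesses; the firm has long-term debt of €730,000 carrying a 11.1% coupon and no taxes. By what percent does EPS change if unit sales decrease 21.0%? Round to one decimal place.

-55.0%

At 9,060 units, contribution = 9,060 × €111.86 = €1,013,451.60.
EBIT = €1,013,451.60 − €545,700 = €467,751.60.
After interest of €81,030.00, pre-tax earnings = €386,721.60.
Degree of combined leverage = contribution ÷ (EBIT − I) = €1,013,451.60 ÷ €386,721.60 = 2.6206.
%ΔEPS = DCL × %ΔSales = 2.6206 × -21.0% = -55.0%.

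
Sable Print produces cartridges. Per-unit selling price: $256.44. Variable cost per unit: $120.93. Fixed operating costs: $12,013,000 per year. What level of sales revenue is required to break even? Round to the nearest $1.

CM per unit = $256.44 − $120.93 = $135.51; CM ratio = $135.51 / $256.44 = 0.5284.
Break-even sales = FC ÷ CM ratio = $12,013,000 × $256.44 / $135.51 = $22,733,479.

$22,733,479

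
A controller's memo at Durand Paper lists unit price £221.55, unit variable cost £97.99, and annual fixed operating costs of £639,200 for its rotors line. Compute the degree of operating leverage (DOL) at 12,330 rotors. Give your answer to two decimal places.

1.72

Contribution at this volume is 12,330 × £123.56 = £1,523,494.80.
EBIT = £1,523,494.80 − £639,200 = £884,294.80.
Degree of operating leverage = £1,523,494.80 / £884,294.80 = 1.7228.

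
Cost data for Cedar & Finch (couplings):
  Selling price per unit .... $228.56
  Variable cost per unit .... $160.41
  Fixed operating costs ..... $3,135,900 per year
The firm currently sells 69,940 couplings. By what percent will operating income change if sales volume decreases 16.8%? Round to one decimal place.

Contribution at this volume is 69,940 × $68.15 = $4,766,411.00.
EBIT = $4,766,411.00 − $3,135,900 = $1,630,511.00.
Degree of operating leverage = $4,766,411.00 / $1,630,511.00 = 2.9233.
Operating income changes by 2.9233 × -16.8% = -49.1%.

-49.1%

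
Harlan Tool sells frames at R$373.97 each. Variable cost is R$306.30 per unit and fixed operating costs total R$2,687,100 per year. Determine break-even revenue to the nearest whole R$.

R$14,849,930

CM per unit = R$373.97 − R$306.30 = R$67.67; CM ratio = R$67.67 / R$373.97 = 0.1810.
Break-even revenue = fixed costs × price ÷ CM = R$2,687,100 × R$373.97 ÷ R$67.67 = R$14,849,930.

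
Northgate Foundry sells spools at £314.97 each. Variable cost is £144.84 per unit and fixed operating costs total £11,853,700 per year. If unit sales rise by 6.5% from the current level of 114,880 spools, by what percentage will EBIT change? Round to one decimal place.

Total contribution margin = 114,880 × £170.13 = £19,544,534.40.
EBIT = £19,544,534.40 − £11,853,700 = £7,690,834.40.
Degree of operating leverage = £19,544,534.40 / £7,690,834.40 = 2.5413.
Operating income changes by 2.5413 × +6.5% = +16.5%.

+16.5%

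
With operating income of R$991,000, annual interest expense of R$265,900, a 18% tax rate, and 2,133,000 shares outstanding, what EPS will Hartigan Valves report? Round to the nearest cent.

Pre-tax income = R$991,000 − R$265,900.00 = R$725,100.00.
Net income = R$725,100.00 × (1 − 0.18) = R$594,582.00.
EPS = R$594,582.00 ÷ 2,133,000 = R$0.28.

R$0.28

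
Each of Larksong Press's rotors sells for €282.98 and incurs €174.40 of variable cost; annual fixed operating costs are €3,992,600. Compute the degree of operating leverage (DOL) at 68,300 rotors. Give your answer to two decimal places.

Total contribution margin = 68,300 × €108.58 = €7,416,014.00.
Operating income = contribution − fixed costs = €7,416,014.00 − €3,992,600 = €3,423,414.00.
DOL = contribution ÷ EBIT = €7,416,014.00 ÷ €3,423,414.00 = 2.1663.

2.17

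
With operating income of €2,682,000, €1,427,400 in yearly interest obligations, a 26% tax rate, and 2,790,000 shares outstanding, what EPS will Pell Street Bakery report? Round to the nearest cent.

Interest = €1,427,400.00, so EBT = €2,682,000 − €1,427,400.00 = €1,254,600.00.
Net income = €1,254,600.00 × (1 − 0.26) = €928,404.00.
Per share: €928,404.00 / 2,790,000 shares = €0.33.

€0.33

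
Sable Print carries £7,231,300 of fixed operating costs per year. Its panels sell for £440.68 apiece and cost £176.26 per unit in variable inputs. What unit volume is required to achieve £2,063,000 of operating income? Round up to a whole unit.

35,150 panels

Each unit contributes £440.68 − £176.26 = £264.42.
Units = (FC + target) / CM = (£7,231,300 + £2,063,000) / £264.42 = 35,149.76, so 35,150 panels.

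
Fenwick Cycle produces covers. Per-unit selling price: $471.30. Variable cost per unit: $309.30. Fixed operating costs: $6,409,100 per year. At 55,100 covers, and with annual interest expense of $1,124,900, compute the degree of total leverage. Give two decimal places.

Total contribution margin = 55,100 × $162.00 = $8,926,200.00.
Operating income = contribution − fixed costs = $8,926,200.00 − $6,409,100 = $2,517,100.00. Interest = $1,124,900.00.
DOL = $8,926,200.00 ÷ $2,517,100.00 = 3.5462; DFL = $2,517,100.00 ÷ $1,392,200.00 = 1.8080.
Combined leverage = 3.5462 × 1.8080 = 6.4115.

6.41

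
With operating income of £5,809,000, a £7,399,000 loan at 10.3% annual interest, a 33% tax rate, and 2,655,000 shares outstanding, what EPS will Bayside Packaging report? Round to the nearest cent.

Interest = £762,097.00, so EBT = £5,809,000 − £762,097.00 = £5,046,903.00.
Net income = £5,046,903.00 × (1 − 0.33) = £3,381,425.01.
Per share: £3,381,425.01 / 2,655,000 shares = £1.27.

£1.27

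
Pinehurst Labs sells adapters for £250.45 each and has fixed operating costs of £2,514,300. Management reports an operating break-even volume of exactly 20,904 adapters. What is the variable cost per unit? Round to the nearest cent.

Contribution per unit must be FC / Q = £2,514,300 / 20,904 = £120.2784.
Variable cost per unit = £250.45 − £120.2784 = £130.17.

£130.17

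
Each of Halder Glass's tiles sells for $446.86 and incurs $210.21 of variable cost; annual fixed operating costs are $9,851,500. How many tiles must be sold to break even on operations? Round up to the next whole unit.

41,629 tiles

Unit CM = price − variable cost = $446.86 − $210.21 = $236.65.
Units to break even: $9,851,500 ÷ $236.65 = 41,628.99, rounded up to 41,629.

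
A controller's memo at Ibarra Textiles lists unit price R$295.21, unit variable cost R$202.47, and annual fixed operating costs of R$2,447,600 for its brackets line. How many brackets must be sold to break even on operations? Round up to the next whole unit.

26,393 brackets

Each unit contributes R$295.21 − R$202.47 = R$92.74.
Units to break even: R$2,447,600 ÷ R$92.74 = 26,392.06, rounded up to 26,393.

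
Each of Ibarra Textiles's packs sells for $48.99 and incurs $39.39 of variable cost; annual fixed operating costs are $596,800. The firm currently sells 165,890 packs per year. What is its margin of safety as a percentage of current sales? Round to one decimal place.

62.5%

Each unit contributes $48.99 − $39.39 = $9.60. Break-even units = $596,800 ÷ $9.60 = 62,166.67; break-even revenue = 62,166.67 × $48.99 = $3,045,545.00.
Current sales = 165,890 × $48.99 = $8,126,951.10.
Margin of safety = ($8,126,951.10 − $3,045,545.00) ÷ $8,126,951.10 = 62.5%.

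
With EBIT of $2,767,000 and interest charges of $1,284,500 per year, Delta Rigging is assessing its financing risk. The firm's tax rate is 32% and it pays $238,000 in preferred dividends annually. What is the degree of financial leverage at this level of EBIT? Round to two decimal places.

Interest = $1,284,500.00.
Pre-tax preferred-dividend burden = $238,000 ÷ (1 − 0.32) = $350,000.00.
DFL = EBIT ÷ [EBIT − I − D_p/(1−t)] = $2,767,000 ÷ [$2,767,000 − $1,284,500.00 − $350,000.00] = $2,767,000 ÷ $1,132,500.00 = 2.4433.

2.44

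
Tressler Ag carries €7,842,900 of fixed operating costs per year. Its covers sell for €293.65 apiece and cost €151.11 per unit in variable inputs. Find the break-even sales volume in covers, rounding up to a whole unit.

Contribution margin per unit = €293.65 − €151.11 = €142.54.
Break-even Q = €7,842,900 / €142.54 = 55,022.45 → 55,023 covers.

55,023 covers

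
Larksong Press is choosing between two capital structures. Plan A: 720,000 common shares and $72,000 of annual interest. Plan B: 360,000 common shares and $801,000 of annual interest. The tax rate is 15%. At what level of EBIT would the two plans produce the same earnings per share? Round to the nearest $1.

Set EPS_A = EPS_B: (EBIT − $72,000)(1 − 0.15) ÷ 720,000 = (EBIT − $801,000)(1 − 0.15) ÷ 360,000.
Cancelling (1 − t) and cross-multiplying: 360,000·(EBIT − 72,000) = 720,000·(EBIT − 801,000).
EBIT × (720,000 − 360,000) = 801,000 × 720,000 − 72,000 × 360,000 = 550,800,000,000, so EBIT = 550,800,000,000 ÷ 360,000 = 1,530,000.00.

$1,530,000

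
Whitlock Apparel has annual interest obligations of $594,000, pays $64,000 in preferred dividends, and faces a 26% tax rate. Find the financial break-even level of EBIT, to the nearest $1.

Grossing the preferred dividend up to pre-tax terms: $64,000 / (1 − 0.26) = $86,486.49.
Financial break-even EBIT = interest + D_p ÷ (1 − t) = $594,000 + $86,486.49 = $680,486.49.

$680,486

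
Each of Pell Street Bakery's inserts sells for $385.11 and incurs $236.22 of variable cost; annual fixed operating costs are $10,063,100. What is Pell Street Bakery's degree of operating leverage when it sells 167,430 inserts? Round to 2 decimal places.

1.68

Total contribution margin = 167,430 × $148.89 = $24,928,652.70.
EBIT = $24,928,652.70 − $10,063,100 = $14,865,552.70.
Degree of operating leverage = $24,928,652.70 / $14,865,552.70 = 1.6769.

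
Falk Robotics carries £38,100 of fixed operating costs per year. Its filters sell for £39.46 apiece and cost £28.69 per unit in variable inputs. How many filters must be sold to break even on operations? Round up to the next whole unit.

Unit CM = price − variable cost = £39.46 − £28.69 = £10.77.
Break-even Q = £38,100 / £10.77 = 3,537.60 → 3,538 filters.

3,538 filters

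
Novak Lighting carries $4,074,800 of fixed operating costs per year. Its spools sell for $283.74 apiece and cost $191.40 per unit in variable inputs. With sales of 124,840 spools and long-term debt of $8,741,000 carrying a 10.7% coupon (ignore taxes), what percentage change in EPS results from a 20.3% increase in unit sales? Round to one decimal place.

Total contribution margin = 124,840 × $92.34 = $11,527,725.60.
EBIT = $11,527,725.60 − $4,074,800 = $7,452,925.60.
Interest = $935,287.00, so EBIT − I = $6,517,638.60.
DCL = total CM / (EBIT − I) = $11,527,725.60 / $6,517,638.60 = 1.7687.
%ΔEPS = DCL × %ΔSales = 1.7687 × +20.3% = +35.9%.

+35.9%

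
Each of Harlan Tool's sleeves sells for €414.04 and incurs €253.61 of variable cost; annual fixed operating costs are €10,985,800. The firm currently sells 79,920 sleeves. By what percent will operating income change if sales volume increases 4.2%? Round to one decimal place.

Contribution at this volume is 79,920 × €160.43 = €12,821,565.60.
Operating income = contribution − fixed costs = €12,821,565.60 − €10,985,800 = €1,835,765.60.
DOL = contribution ÷ EBIT = €12,821,565.60 ÷ €1,835,765.60 = 6.9843.
Operating income changes by 6.9843 × +4.2% = +29.3%.

+29.3%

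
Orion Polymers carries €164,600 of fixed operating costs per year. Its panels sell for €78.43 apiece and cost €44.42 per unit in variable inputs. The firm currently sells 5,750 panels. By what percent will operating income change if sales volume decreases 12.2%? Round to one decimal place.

-77.1%

At 5,750 units, contribution = 5,750 × €34.01 = €195,557.50.
Subtracting fixed costs: EBIT = €195,557.50 − €164,600 = €30,957.50.
So DOL = total CM / EBIT = €195,557.50 / €30,957.50 = 6.3170.
Operating income changes by 6.3170 × -12.2% = -77.1%.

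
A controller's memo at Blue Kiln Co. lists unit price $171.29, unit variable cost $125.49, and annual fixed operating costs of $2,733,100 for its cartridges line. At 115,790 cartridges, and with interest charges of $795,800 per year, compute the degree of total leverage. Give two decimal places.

2.99

Contribution at this volume is 115,790 × $45.80 = $5,303,182.00.
EBIT = $5,303,182.00 − $2,733,100 = $2,570,082.00. Interest = $795,800.00, so EBIT − I = $1,774,282.00.
Degree of total leverage = total CM / (EBIT − interest) = $5,303,182.00 / $1,774,282.00 = 2.9889.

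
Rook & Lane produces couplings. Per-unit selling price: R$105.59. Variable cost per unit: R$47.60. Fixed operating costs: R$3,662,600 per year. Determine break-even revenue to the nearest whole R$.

Contribution margin per unit = R$105.59 − R$47.60 = R$57.99, a CM ratio of R$57.99 ÷ R$105.59 = 0.5492.
Break-even revenue = fixed costs × price ÷ CM = R$3,662,600 × R$105.59 ÷ R$57.99 = R$6,668,976.

R$6,668,976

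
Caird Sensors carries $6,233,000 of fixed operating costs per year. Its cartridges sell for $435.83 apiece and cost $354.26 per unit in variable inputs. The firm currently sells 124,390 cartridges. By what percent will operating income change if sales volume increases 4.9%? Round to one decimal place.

+12.7%

At 124,390 units, contribution = 124,390 × $81.57 = $10,146,492.30.
Subtracting fixed costs: EBIT = $10,146,492.30 − $6,233,000 = $3,913,492.30.
DOL = contribution ÷ EBIT = $10,146,492.30 ÷ $3,913,492.30 = 2.5927.
So EBIT moves 2.5927 × (+4.9%) = +12.7%.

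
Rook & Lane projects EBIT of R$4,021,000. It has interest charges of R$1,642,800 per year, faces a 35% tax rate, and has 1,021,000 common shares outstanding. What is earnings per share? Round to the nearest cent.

Pre-tax income = R$4,021,000 − R$1,642,800.00 = R$2,378,200.00.
After tax at 35%: net income = R$2,378,200.00 × 0.65 = R$1,545,830.00.
Per share: R$1,545,830.00 / 1,021,000 shares = R$1.51.

R$1.51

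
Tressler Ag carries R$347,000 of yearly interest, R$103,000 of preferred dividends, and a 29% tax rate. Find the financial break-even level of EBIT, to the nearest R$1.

R$492,070

Preferred dividends are paid after tax, so their pre-tax equivalent is R$103,000 ÷ (1 − 0.29) = R$145,070.42.
EPS = 0 when EBIT covers interest plus the pre-tax preferred burden: R$347,000 + R$145,070.42 = R$492,070.42.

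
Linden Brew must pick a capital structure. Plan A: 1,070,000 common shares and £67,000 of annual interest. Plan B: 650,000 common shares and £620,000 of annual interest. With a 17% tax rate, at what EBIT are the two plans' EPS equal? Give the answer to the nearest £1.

£1,475,833

At indifference, (EBIT − 67,000)(1 − t)/1,070,000 = (EBIT − 620,000)(1 − t)/650,000.
Cancelling (1 − t) and cross-multiplying: 650,000·(EBIT − 67,000) = 1,070,000·(EBIT − 620,000).
Solving, EBIT = (620,000·1,070,000 − 67,000·650,000) / (1,070,000 − 650,000) = 619,850,000,000 / 420,000 = 1,475,833.33.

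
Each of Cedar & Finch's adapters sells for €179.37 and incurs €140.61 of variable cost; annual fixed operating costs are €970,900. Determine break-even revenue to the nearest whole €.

CM per unit = €179.37 − €140.61 = €38.76; CM ratio = €38.76 / €179.37 = 0.2161.
Break-even sales = FC ÷ CM ratio = €970,900 × €179.37 / €38.76 = €4,493,043.

€4,493,043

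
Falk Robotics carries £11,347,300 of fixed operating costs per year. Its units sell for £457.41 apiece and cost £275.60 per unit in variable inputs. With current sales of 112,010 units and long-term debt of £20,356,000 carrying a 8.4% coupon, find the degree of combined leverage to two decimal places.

Total contribution margin = 112,010 × £181.81 = £20,364,538.10.
Operating income = contribution − fixed costs = £20,364,538.10 − £11,347,300 = £9,017,238.10. Interest = £1,709,904.00.
DOL = £20,364,538.10 ÷ £9,017,238.10 = 2.2584; DFL = £9,017,238.10 ÷ £7,307,334.10 = 1.2340.
Combined leverage = 2.2584 × 1.2340 = 2.7869.

2.79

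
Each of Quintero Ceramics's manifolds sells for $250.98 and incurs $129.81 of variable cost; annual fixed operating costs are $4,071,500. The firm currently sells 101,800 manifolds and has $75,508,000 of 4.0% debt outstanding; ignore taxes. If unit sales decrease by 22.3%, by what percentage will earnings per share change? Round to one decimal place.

Total contribution margin = 101,800 × $121.17 = $12,335,106.00.
Operating income = contribution − fixed costs = $12,335,106.00 − $4,071,500 = $8,263,606.00.
Interest = $3,020,320.00, so EBIT − I = $5,243,286.00.
Degree of combined leverage = contribution ÷ (EBIT − I) = $12,335,106.00 ÷ $5,243,286.00 = 2.3526.
EPS therefore changes by 2.3526 × (-22.3%) = -52.5%.

-52.5%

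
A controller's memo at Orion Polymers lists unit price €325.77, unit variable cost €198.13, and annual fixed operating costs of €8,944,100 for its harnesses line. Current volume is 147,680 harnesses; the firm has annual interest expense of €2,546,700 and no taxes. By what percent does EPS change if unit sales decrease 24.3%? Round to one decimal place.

At 147,680 units, contribution = 147,680 × €127.64 = €18,849,875.20.
EBIT = €18,849,875.20 − €8,944,100 = €9,905,775.20.
Interest = €2,546,700.00, so EBIT − I = €7,359,075.20.
DCL = total CM / (EBIT − I) = €18,849,875.20 / €7,359,075.20 = 2.5614.
%ΔEPS = DCL × %ΔSales = 2.5614 × -24.3% = -62.2%.

-62.2%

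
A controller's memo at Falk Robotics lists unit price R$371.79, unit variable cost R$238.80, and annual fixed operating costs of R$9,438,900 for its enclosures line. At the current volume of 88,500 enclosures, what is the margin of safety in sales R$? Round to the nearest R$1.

R$6,515,802

Unit CM = price − variable cost = R$371.79 − R$238.80 = R$132.99. Break-even units = R$9,438,900 ÷ R$132.99 = 70,974.51; break-even revenue = 70,974.51 × R$371.79 = R$26,387,612.84.
Current sales = 88,500 × R$371.79 = R$32,903,415.00.
Margin of safety = R$32,903,415.00 − R$26,387,612.84 = R$6,515,802.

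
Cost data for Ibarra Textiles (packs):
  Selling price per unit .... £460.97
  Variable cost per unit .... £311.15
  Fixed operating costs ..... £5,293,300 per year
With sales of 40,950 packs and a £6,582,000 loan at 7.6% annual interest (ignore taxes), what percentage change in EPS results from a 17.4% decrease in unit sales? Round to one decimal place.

-312.5%

At 40,950 units, contribution = 40,950 × £149.82 = £6,135,129.00.
EBIT = £6,135,129.00 − £5,293,300 = £841,829.00.
Interest = £500,232.00, so EBIT − I = £341,597.00.
Degree of combined leverage = contribution ÷ (EBIT − I) = £6,135,129.00 ÷ £341,597.00 = 17.9601.
%ΔEPS = DCL × %ΔSales = 17.9601 × -17.4% = -312.5%.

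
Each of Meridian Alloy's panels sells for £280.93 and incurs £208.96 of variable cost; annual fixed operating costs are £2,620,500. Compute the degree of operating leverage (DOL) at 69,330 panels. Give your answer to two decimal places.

2.11

Total contribution margin = 69,330 × £71.97 = £4,989,680.10.
EBIT = £4,989,680.10 − £2,620,500 = £2,369,180.10.
DOL = contribution ÷ EBIT = £4,989,680.10 ÷ £2,369,180.10 = 2.1061.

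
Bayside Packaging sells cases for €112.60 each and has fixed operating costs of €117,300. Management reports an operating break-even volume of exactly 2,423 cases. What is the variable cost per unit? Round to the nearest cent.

At break-even, FC = Q × (P − VC), so P − VC = €117,300 ÷ 2,423 = €48.4111.
Hence VC = price − CM = €112.60 − €48.4111 = €64.19.

€64.19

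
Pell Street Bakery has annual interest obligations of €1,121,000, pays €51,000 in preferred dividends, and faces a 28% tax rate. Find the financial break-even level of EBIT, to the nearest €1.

Grossing the preferred dividend up to pre-tax terms: €51,000 / (1 − 0.28) = €70,833.33.
EPS = 0 when EBIT covers interest plus the pre-tax preferred burden: €1,121,000 + €70,833.33 = €1,191,833.33.

€1,191,833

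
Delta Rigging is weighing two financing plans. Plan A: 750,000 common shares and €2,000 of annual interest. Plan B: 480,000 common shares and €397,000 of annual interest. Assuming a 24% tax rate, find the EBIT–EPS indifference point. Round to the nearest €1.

€1,099,222

Set EPS_A = EPS_B: (EBIT − €2,000)(1 − 0.24) ÷ 750,000 = (EBIT − €397,000)(1 − 0.24) ÷ 480,000.
The (1 − t) factor cancels: (EBIT − 2,000) × 480,000 = (EBIT − 397,000) × 750,000.
Solving, EBIT = (397,000·750,000 − 2,000·480,000) / (750,000 − 480,000) = 296,790,000,000 / 270,000 = 1,099,222.22.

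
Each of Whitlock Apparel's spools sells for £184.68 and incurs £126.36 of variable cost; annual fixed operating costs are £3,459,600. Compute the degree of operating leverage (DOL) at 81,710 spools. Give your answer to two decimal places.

Total contribution margin = 81,710 × £58.32 = £4,765,327.20.
EBIT = £4,765,327.20 − £3,459,600 = £1,305,727.20.
Degree of operating leverage = £4,765,327.20 / £1,305,727.20 = 3.6496.

3.65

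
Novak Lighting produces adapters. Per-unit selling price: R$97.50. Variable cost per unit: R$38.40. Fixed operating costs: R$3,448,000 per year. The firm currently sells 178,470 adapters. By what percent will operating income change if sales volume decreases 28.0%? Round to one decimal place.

-41.6%

Contribution at this volume is 178,470 × R$59.10 = R$10,547,577.00.
Subtracting fixed costs: EBIT = R$10,547,577.00 − R$3,448,000 = R$7,099,577.00.
So DOL = total CM / EBIT = R$10,547,577.00 / R$7,099,577.00 = 1.4857.
So EBIT moves 1.4857 × (-28.0%) = -41.6%.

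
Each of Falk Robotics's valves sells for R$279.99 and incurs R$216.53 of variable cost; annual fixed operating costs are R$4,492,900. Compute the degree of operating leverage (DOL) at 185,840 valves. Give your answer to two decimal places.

At 185,840 units, contribution = 185,840 × R$63.46 = R$11,793,406.40.
Subtracting fixed costs: EBIT = R$11,793,406.40 − R$4,492,900 = R$7,300,506.40.
Degree of operating leverage = R$11,793,406.40 / R$7,300,506.40 = 1.6154.

1.62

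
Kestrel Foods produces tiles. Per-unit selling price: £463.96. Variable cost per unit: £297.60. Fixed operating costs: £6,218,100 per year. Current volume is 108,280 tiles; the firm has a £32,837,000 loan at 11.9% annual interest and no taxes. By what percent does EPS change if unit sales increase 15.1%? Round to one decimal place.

Contribution at this volume is 108,280 × £166.36 = £18,013,460.80.
Operating income = contribution − fixed costs = £18,013,460.80 − £6,218,100 = £11,795,360.80.
After interest of £3,907,603.00, pre-tax earnings = £7,887,757.80.
DCL = total CM / (EBIT − I) = £18,013,460.80 / £7,887,757.80 = 2.2837.
%ΔEPS = DCL × %ΔSales = 2.2837 × +15.1% = +34.5%.

+34.5%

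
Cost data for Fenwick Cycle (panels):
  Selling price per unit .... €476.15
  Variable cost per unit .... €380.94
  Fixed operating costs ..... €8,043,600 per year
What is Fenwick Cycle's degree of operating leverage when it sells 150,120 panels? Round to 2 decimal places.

2.29

Contribution at this volume is 150,120 × €95.21 = €14,292,925.20.
Operating income = contribution − fixed costs = €14,292,925.20 − €8,043,600 = €6,249,325.20.
So DOL = total CM / EBIT = €14,292,925.20 / €6,249,325.20 = 2.2871.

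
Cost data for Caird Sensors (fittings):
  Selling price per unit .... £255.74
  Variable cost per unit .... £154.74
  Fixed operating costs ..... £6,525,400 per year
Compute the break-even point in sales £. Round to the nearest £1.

£16,522,830

CM per unit = £255.74 − £154.74 = £101.00; CM ratio = £101.00 / £255.74 = 0.3949.
Break-even revenue = fixed costs × price ÷ CM = £6,525,400 × £255.74 ÷ £101.00 = £16,522,830.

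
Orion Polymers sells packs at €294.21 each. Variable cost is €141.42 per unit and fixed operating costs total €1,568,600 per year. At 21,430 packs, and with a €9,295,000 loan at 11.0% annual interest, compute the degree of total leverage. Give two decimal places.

Total contribution margin = 21,430 × €152.79 = €3,274,289.70.
Subtracting fixed costs: EBIT = €3,274,289.70 − €1,568,600 = €1,705,689.70. Interest = €1,022,450.00.
DOL = €3,274,289.70 ÷ €1,705,689.70 = 1.9196; DFL = €1,705,689.70 ÷ €683,239.70 = 2.4965.
Combined leverage = 1.9196 × 2.4965 = 4.7923.

4.79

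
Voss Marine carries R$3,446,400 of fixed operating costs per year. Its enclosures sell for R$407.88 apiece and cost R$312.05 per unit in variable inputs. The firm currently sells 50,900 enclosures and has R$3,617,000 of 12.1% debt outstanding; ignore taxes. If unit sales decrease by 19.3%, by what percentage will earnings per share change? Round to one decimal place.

Total contribution margin = 50,900 × R$95.83 = R$4,877,747.00.
Subtracting fixed costs: EBIT = R$4,877,747.00 − R$3,446,400 = R$1,431,347.00.
Interest = R$437,657.00, so EBIT − I = R$993,690.00.
DCL = total CM / (EBIT − I) = R$4,877,747.00 / R$993,690.00 = 4.9087.
%ΔEPS = DCL × %ΔSales = 4.9087 × -19.3% = -94.7%.

-94.7%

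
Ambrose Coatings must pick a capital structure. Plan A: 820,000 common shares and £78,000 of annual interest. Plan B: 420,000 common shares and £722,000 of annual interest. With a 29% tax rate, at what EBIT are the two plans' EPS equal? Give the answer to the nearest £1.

At indifference, (EBIT − 78,000)(1 − t)/820,000 = (EBIT − 722,000)(1 − t)/420,000.
Cancelling (1 − t) and cross-multiplying: 420,000·(EBIT − 78,000) = 820,000·(EBIT − 722,000).
Solving, EBIT = (722,000·820,000 − 78,000·420,000) / (820,000 − 420,000) = 559,280,000,000 / 400,000 = 1,398,200.00.

£1,398,200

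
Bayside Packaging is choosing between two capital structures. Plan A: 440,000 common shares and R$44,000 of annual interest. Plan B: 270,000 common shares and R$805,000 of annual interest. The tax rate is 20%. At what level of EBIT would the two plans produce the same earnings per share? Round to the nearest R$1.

R$2,013,647

At indifference, (EBIT − 44,000)(1 − t)/440,000 = (EBIT − 805,000)(1 − t)/270,000.
The (1 − t) factor cancels: (EBIT − 44,000) × 270,000 = (EBIT − 805,000) × 440,000.
EBIT × (440,000 − 270,000) = 805,000 × 440,000 − 44,000 × 270,000 = 342,320,000,000, so EBIT = 342,320,000,000 ÷ 170,000 = 2,013,647.06.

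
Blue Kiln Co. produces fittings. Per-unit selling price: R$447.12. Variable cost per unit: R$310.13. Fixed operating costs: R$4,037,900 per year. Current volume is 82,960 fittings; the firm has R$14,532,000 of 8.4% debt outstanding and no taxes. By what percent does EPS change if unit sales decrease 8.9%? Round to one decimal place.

-16.6%

Contribution at this volume is 82,960 × R$136.99 = R$11,364,690.40.
Subtracting fixed costs: EBIT = R$11,364,690.40 − R$4,037,900 = R$7,326,790.40.
Interest = R$1,220,688.00, so EBIT − I = R$6,106,102.40.
Degree of combined leverage = contribution ÷ (EBIT − I) = R$11,364,690.40 ÷ R$6,106,102.40 = 1.8612.
EPS therefore changes by 1.8612 × (-8.9%) = -16.6%.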